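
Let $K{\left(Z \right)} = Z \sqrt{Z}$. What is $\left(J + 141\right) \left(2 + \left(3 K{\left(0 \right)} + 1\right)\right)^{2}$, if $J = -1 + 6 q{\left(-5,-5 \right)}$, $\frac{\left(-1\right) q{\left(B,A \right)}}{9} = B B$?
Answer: $-10890$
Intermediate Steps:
$K{\left(Z \right)} = Z^{\frac{3}{2}}$
$q{\left(B,A \right)} = - 9 B^{2}$ ($q{\left(B,A \right)} = - 9 B B = - 9 B^{2}$)
$J = -1351$ ($J = -1 + 6 \left(- 9 \left(-5\right)^{2}\right) = -1 + 6 \left(\left(-9\right) 25\right) = -1 + 6 \left(-225\right) = -1 - 1350 = -1351$)
$\left(J + 141\right) \left(2 + \left(3 K{\left(0 \right)} + 1\right)\right)^{2} = \left(-1351 + 141\right) \left(2 + \left(3 \cdot 0^{\frac{3}{2}} + 1\right)\right)^{2} = - 1210 \left(2 + \left(3 \cdot 0 + 1\right)\right)^{2} = - 1210 \left(2 + \left(0 + 1\right)\right)^{2} = - 1210 \left(2 + 1\right)^{2} = - 1210 \cdot 3^{2} = \left(-1210\right) 9 = -10890$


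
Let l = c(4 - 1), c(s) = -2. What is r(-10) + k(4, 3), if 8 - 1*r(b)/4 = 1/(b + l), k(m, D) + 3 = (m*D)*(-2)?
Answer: 16/3 ≈ 5.3333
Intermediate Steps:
k(m, D) = -3 - 2*D*m (k(m, D) = -3 + (m*D)*(-2) = -3 + (D*m)*(-2) = -3 - 2*D*m)
l = -2
r(b) = 32 - 4/(-2 + b) (r(b) = 32 - 4/(b - 2) = 32 - 4/(-2 + b))
r(-10) + k(4, 3) = 4*(-17 + 8*(-10))/(-2 - 10) + (-3 - 2*3*4) = 4*(-17 - 80)/(-12) + (-3 - 24) = 4*(-1/12)*(-97) - 27 = 97/3 - 27 = 16/3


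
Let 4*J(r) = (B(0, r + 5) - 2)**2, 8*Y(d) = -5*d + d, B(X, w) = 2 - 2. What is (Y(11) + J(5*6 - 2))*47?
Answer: -423/2 ≈ -211.50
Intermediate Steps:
B(X, w) = 0
Y(d) = -d/2 (Y(d) = (-5*d + d)/8 = (-4*d)/8 = -d/2)
J(r) = 1 (J(r) = (0 - 2)**2/4 = (1/4)*(-2)**2 = (1/4)*4 = 1)
(Y(11) + J(5*6 - 2))*47 = (-1/2*11 + 1)*47 = (-11/2 + 1)*47 = -9/2*47 = -423/2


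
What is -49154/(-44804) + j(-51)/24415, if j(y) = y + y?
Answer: 597762451/546944830 ≈ 1.0929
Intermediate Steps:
j(y) = 2*y
-49154/(-44804) + j(-51)/24415 = -49154/(-44804) + (2*(-51))/24415 = -49154*(-1/44804) - 102*1/24415 = 24577/22402 - 102/24415 = 597762451/546944830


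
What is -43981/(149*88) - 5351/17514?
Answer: -420222773/114821784 ≈ -3.6598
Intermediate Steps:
-43981/(149*88) - 5351/17514 = -43981/13112 - 5351*1/17514 = -43981*1/13112 - 5351/17514 = -43981/13112 - 5351/17514 = -420222773/114821784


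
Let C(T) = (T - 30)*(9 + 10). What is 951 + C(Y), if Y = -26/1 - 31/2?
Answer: -815/2 ≈ -407.50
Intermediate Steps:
Y = -83/2 (Y = -26*1 - 31*½ = -26 - 31/2 = -83/2 ≈ -41.500)
C(T) = -570 + 19*T (C(T) = (-30 + T)*19 = -570 + 19*T)
951 + C(Y) = 951 + (-570 + 19*(-83/2)) = 951 + (-570 - 1577/2) = 951 - 2717/2 = -815/2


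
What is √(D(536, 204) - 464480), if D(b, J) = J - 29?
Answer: I*√464305 ≈ 681.4*I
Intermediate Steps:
D(b, J) = -29 + J
√(D(536, 204) - 464480) = √((-29 + 204) - 464480) = √(175 - 464480) = √(-464305) = I*√464305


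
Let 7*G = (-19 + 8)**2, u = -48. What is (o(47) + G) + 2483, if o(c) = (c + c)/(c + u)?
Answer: 16844/7 ≈ 2406.3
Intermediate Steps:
o(c) = 2*c/(-48 + c) (o(c) = (c + c)/(c - 48) = (2*c)/(-48 + c) = 2*c/(-48 + c))
G = 121/7 (G = (-19 + 8)**2/7 = (1/7)*(-11)**2 = (1/7)*121 = 121/7 ≈ 17.286)
(o(47) + G) + 2483 = (2*47/(-48 + 47) + 121/7) + 2483 = (2*47/(-1) + 121/7) + 2483 = (2*47*(-1) + 121/7) + 2483 = (-94 + 121/7) + 2483 = -537/7 + 2483 = 16844/7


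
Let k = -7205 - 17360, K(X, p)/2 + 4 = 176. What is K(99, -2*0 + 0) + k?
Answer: -24221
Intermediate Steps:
K(X, p) = 344 (K(X, p) = -8 + 2*176 = -8 + 352 = 344)
k = -24565
K(99, -2*0 + 0) + k = 344 - 24565 = -24221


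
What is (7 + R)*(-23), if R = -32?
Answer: 575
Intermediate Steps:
(7 + R)*(-23) = (7 - 32)*(-23) = -25*(-23) = 575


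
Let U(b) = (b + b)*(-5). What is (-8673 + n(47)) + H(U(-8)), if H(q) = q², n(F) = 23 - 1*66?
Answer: -2316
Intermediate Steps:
n(F) = -43 (n(F) = 23 - 66 = -43)
U(b) = -10*b (U(b) = (2*b)*(-5) = -10*b)
(-8673 + n(47)) + H(U(-8)) = (-8673 - 43) + (-10*(-8))² = -8716 + 80² = -8716 + 6400 = -2316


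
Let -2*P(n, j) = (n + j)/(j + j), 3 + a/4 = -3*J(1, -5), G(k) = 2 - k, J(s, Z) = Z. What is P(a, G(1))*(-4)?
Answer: 49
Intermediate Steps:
a = 48 (a = -12 + 4*(-3*(-5)) = -12 + 4*15 = -12 + 60 = 48)
P(n, j) = -(j + n)/(4*j) (P(n, j) = -(n + j)/(2*(j + j)) = -(j + n)/(2*(2*j)) = -(j + n)*1/(2*j)/2 = -(j + n)/(4*j))
P(a, G(1))*(-4) = ((-(2 - 1*1) - 1*48)/(4*(2 - 1*1)))*(-4) = ((-(2 - 1) - 48)/(4*(2 - 1)))*(-4) = ((¼)*(-1*1 - 48)/1)*(-4) = ((¼)*1*(-1 - 48))*(-4) = ((¼)*1*(-49))*(-4) = -49/4*(-4) = 49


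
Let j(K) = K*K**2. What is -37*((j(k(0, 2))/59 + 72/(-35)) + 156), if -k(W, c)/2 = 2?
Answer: -11679124/2065 ≈ -5655.8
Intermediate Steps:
k(W, c) = -4 (k(W, c) = -2*2 = -4)
j(K) = K**3
-37*((j(k(0, 2))/59 + 72/(-35)) + 156) = -37*(((-4)**3/59 + 72/(-35)) + 156) = -37*((-64*1/59 + 72*(-1/35)) + 156) = -37*((-64/59 - 72/35) + 156) = -37*(-6488/2065 + 156) = -37*315652/2065 = -11679124/2065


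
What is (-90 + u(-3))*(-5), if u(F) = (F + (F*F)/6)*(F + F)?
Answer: 405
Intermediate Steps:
u(F) = 2*F*(F + F²/6) (u(F) = (F + F²*(⅙))*(2*F) = (F + F²/6)*(2*F) = 2*F*(F + F²/6))
(-90 + u(-3))*(-5) = (-90 + (⅓)*(-3)²*(6 - 3))*(-5) = (-90 + (⅓)*9*3)*(-5) = (-90 + 9)*(-5) = -81*(-5) = 405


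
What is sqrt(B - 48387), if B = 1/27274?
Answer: I*sqrt(35993689727138)/27274 ≈ 219.97*I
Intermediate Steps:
B = 1/27274 ≈ 3.6665e-5
sqrt(B - 48387) = sqrt(1/27274 - 48387) = sqrt(-1319707037/27274) = I*sqrt(35993689727138)/27274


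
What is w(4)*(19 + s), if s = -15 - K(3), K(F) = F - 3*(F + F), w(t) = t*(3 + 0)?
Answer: 228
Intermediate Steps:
w(t) = 3*t (w(t) = t*3 = 3*t)
K(F) = -5*F (K(F) = F - 6*F = -5*F)
s = 0 (s = -15 - (-5)*3 = -15 - 1*(-15) = -15 + 15 = 0)
w(4)*(19 + s) = (3*4)*(19 + 0) = 12*19 = 228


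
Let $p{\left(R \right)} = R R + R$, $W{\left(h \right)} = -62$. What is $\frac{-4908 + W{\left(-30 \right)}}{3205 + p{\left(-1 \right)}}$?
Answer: $- \frac{994}{641} \approx -1.5507$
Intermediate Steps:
$p{\left(R \right)} = R + R^{2}$ ($p{\left(R \right)} = R^{2} + R = R + R^{2}$)
$\frac{-4908 + W{\left(-30 \right)}}{3205 + p{\left(-1 \right)}} = \frac{-4908 - 62}{3205 - \left(1 - 1\right)} = - \frac{4970}{3205 - 0} = - \frac{4970}{3205 + 0} = - \frac{4970}{3205} = \left(-4970\right) \frac{1}{3205} = - \frac{994}{641}$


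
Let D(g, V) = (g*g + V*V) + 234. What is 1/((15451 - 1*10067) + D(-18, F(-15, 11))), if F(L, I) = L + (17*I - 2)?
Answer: 1/34842 ≈ 2.8701e-5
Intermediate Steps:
F(L, I) = -2 + L + 17*I (F(L, I) = L + (-2 + 17*I) = -2 + L + 17*I)
D(g, V) = 234 + V² + g² (D(g, V) = (g² + V²) + 234 = (V² + g²) + 234 = 234 + V² + g²)
1/((15451 - 1*10067) + D(-18, F(-15, 11))) = 1/((15451 - 1*10067) + (234 + (-2 - 15 + 17*11)² + (-18)²)) = 1/((15451 - 10067) + (234 + (-2 - 15 + 187)² + 324)) = 1/(5384 + (234 + 170² + 324)) = 1/(5384 + (234 + 28900 + 324)) = 1/(5384 + 29458) = 1/34842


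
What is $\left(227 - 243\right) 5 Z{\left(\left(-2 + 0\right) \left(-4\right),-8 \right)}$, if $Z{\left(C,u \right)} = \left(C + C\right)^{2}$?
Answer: $-20480$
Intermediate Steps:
$Z{\left(C,u \right)} = 4 C^{2}$ ($Z{\left(C,u \right)} = \left(2 C\right)^{2} = 4 C^{2}$)
$\left(227 - 243\right) 5 Z{\left(\left(-2 + 0\right) \left(-4\right),-8 \right)} = \left(227 - 243\right) 5 \cdot 4 \left(\left(-2 + 0\right) \left(-4\right)\right)^{2} = - 16 \cdot 5 \cdot 4 \left(\left(-2\right) \left(-4\right)\right)^{2} = - 16 \cdot 5 \cdot 4 \cdot 8^{2} = - 16 \cdot 5 \cdot 4 \cdot 64 = - 16 \cdot 5 \cdot 256 = \left(-16\right) 1280 = -20480$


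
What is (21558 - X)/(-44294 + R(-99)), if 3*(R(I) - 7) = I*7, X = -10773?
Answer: -32331/44518 ≈ -0.72625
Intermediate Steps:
R(I) = 7 + 7*I/3 (R(I) = 7 + (I*7)/3 = 7 + (7*I)/3 = 7 + 7*I/3)
(21558 - X)/(-44294 + R(-99)) = (21558 - 1*(-10773))/(-44294 + (7 + (7/3)*(-99))) = (21558 + 10773)/(-44294 + (7 - 231)) = 32331/(-44294 - 224) = 32331/(-44518) = 32331*(-1/44518) = -32331/44518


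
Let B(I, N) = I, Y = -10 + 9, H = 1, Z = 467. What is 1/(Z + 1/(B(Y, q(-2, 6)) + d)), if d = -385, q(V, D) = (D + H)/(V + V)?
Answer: 386/180261 ≈ 0.0021413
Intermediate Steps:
q(V, D) = (1 + D)/(2*V) (q(V, D) = (D + 1)/(V + V) = (1 + D)/((2*V)) = (1 + D)*(1/(2*V)) = (1 + D)/(2*V))
Y = -1
1/(Z + 1/(B(Y, q(-2, 6)) + d)) = 1/(467 + 1/(-1 - 385)) = 1/(467 + 1/(-386)) = 1/(467 - 1/386) = 1/(180261/386) = 386/180261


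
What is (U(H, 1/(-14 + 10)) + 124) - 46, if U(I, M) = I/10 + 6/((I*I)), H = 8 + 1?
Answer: 21323/270 ≈ 78.974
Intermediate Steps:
H = 9
U(I, M) = 6/I**2 + I/10 (U(I, M) = I*(1/10) + 6/(I**2) = I/10 + 6/I**2 = 6/I**2 + I/10)
(U(H, 1/(-14 + 10)) + 124) - 46 = ((6/9**2 + (1/10)*9) + 124) - 46 = ((6*(1/81) + 9/10) + 124) - 46 = ((2/27 + 9/10) + 124) - 46 = (263/270 + 124) - 46 = 33743/270 - 46 = 21323/270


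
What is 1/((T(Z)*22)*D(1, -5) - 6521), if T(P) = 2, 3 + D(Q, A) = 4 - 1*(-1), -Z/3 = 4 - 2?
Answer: -1/6433 ≈ -0.00015545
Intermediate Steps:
Z = -6 (Z = -3*(4 - 2) = -3*2 = -6)
D(Q, A) = 2 (D(Q, A) = -3 + (4 - 1*(-1)) = -3 + (4 + 1) = -3 + 5 = 2)
1/((T(Z)*22)*D(1, -5) - 6521) = 1/((2*22)*2 - 6521) = 1/(44*2 - 6521) = 1/(88 - 6521) = 1/(-6433) = -1/6433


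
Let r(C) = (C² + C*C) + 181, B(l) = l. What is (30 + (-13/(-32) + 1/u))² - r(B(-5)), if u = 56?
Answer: 34853569/50176 ≈ 694.63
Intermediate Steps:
r(C) = 181 + 2*C² (r(C) = (C² + C²) + 181 = 2*C² + 181 = 181 + 2*C²)
(30 + (-13/(-32) + 1/u))² - r(B(-5)) = (30 + (-13/(-32) + 1/56))² - (181 + 2*(-5)²) = (30 + (-13*(-1/32) + 1*(1/56)))² - (181 + 2*25) = (30 + (13/32 + 1/56))² - (181 + 50) = (30 + 95/224)² - 1*231 = (6815/224)² - 231 = 46444225/50176 - 231 = 34853569/50176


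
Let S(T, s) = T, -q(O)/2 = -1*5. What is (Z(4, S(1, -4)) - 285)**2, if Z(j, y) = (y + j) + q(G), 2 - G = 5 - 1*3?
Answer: 72900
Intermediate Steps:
G = 0 (G = 2 - (5 - 1*3) = 2 - (5 - 3) = 2 - 1*2 = 2 - 2 = 0)
q(O) = 10 (q(O) = -(-2)*5 = -2*(-5) = 10)
Z(j, y) = 10 + j + y (Z(j, y) = (y + j) + 10 = (j + y) + 10 = 10 + j + y)
(Z(4, S(1, -4)) - 285)**2 = ((10 + 4 + 1) - 285)**2 = (15 - 285)**2 = (-270)**2 = 72900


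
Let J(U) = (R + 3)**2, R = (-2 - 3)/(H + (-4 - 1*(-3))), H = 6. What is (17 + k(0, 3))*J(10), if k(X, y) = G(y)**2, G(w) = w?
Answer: 104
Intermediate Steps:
R = -1 (R = (-2 - 3)/(6 + (-4 - 1*(-3))) = -5/(6 + (-4 + 3)) = -5/(6 - 1) = -5/5 = -5*1/5 = -1)
J(U) = 4 (J(U) = (-1 + 3)**2 = 2**2 = 4)
k(X, y) = y**2
(17 + k(0, 3))*J(10) = (17 + 3**2)*4 = (17 + 9)*4 = 26*4 = 104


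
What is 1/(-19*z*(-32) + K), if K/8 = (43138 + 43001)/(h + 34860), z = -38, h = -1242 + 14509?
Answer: -2831/65366888 ≈ -4.3309e-5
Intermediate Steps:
h = 13267
K = 40536/2831 (K = 8*((43138 + 43001)/(13267 + 34860)) = 8*(86139/48127) = 8*(86139*(1/48127)) = 8*(5067/2831) = 40536/2831 ≈ 14.319)
1/(-19*z*(-32) + K) = 1/(-19*(-38)*(-32) + 40536/2831) = 1/(722*(-32) + 40536/2831) = 1/(-23104 + 40536/2831) = 1/(-65366888/2831) = -2831/65366888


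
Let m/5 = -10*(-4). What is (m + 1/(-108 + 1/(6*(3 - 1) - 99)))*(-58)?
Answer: -109000154/9397 ≈ -11599.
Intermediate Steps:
m = 200 (m = 5*(-10*(-4)) = 5*(-5*(-8)) = 5*40 = 200)
(m + 1/(-108 + 1/(6*(3 - 1) - 99)))*(-58) = (200 + 1/(-108 + 1/(6*(3 - 1) - 99)))*(-58) = (200 + 1/(-108 + 1/(6*2 - 99)))*(-58) = (200 + 1/(-108 + 1/(12 - 99)))*(-58) = (200 + 1/(-108 + 1/(-87)))*(-58) = (200 + 1/(-108 - 1/87))*(-58) = (200 + 1/(-9397/87))*(-58) = (200 - 87/9397)*(-58) = (1879313/9397)*(-58) = -109000154/9397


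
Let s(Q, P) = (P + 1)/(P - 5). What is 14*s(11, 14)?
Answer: 70/3 ≈ 23.333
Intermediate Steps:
s(Q, P) = (1 + P)/(-5 + P)
14*s(11, 14) = 14*((1 + 14)/(-5 + 14)) = 14*(15/9) = 14*((⅑)*15) = 14*(5/3) = 70/3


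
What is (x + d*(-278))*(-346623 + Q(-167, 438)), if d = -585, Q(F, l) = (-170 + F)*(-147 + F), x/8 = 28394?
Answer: -93861454510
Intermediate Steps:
x = 227152 (x = 8*28394 = 227152)
(x + d*(-278))*(-346623 + Q(-167, 438)) = (227152 - 585*(-278))*(-346623 + (24990 + (-167)² - 317*(-167))) = (227152 + 162630)*(-346623 + (24990 + 27889 + 52939)) = 389782*(-346623 + 105818) = 389782*(-240805) = -93861454510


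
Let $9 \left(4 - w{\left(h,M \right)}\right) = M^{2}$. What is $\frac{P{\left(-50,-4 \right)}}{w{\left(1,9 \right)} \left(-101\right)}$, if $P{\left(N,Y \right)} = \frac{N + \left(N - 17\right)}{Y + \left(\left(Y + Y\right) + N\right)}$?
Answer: $\frac{117}{31310} \approx 0.0037368$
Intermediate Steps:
$w{\left(h,M \right)} = 4 - \frac{M^{2}}{9}$
$P{\left(N,Y \right)} = \frac{-17 + 2 N}{N + 3 Y}$ ($P{\left(N,Y \right)} = \frac{N + \left(N - 17\right)}{Y + \left(2 Y + N\right)} = \frac{N + \left(-17 + N\right)}{Y + \left(N + 2 Y\right)} = \frac{-17 + 2 N}{N + 3 Y}$)
$\frac{P{\left(-50,-4 \right)}}{w{\left(1,9 \right)} \left(-101\right)} = \frac{\frac{1}{-50 + 3 \left(-4\right)} \left(-17 + 2 \left(-50\right)\right)}{\left(4 - \frac{9^{2}}{9}\right) \left(-101\right)} = \frac{\frac{1}{-50 - 12} \left(-17 - 100\right)}{\left(4 - 9\right) \left(-101\right)} = \frac{\frac{1}{-62} \left(-117\right)}{\left(4 - 9\right) \left(-101\right)} = \frac{\left(- \frac{1}{62}\right) \left(-117\right)}{\left(-5\right) \left(-101\right)} = \frac{117}{62 \cdot 505} = \frac{117}{62} \cdot \frac{1}{505} = \frac{117}{31310}$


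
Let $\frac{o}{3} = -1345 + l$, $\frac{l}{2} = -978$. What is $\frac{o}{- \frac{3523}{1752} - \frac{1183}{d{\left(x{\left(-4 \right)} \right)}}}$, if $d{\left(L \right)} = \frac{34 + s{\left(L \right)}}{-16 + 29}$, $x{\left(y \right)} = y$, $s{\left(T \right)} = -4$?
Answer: $\frac{28916760}{1502761} \approx 19.242$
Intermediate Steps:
$l = -1956$ ($l = 2 \left(-978\right) = -1956$)
$d{\left(L \right)} = \frac{30}{13}$ ($d{\left(L \right)} = \frac{34 - 4}{-16 + 29} = \frac{30}{13}$)
$o = -9903$ ($o = 3 \left(-1345 - 1956\right) = 3 \left(-3301\right) = -9903$)
$\frac{o}{- \frac{3523}{1752} - \frac{1183}{d{\left(x{\left(-4 \right)} \right)}}} = - \frac{9903}{- \frac{3523}{1752} - \frac{1183}{\frac{30}{13}}} = - \frac{9903}{\left(-3523\right) \frac{1}{1752} - \frac{15379}{30}} = - \frac{9903}{- \frac{3523}{1752} - \frac{15379}{30}} = - \frac{9903}{- \frac{1502761}{2920}} = \left(-9903\right) \left(- \frac{2920}{1502761}\right) = \frac{28916760}{1502761}$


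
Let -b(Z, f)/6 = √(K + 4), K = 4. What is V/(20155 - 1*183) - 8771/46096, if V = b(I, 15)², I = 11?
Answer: -40474691/230157328 ≈ -0.17586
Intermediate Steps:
b(Z, f) = -12*√2 (b(Z, f) = -6*√(4 + 4) = -12*√2)
V = 288 (V = (-12*√2)² = 288)
V/(20155 - 1*183) - 8771/46096 = 288/(20155 - 1*183) - 8771/46096 = 288/(20155 - 183) - 8771*1/46096 = 288/19972 - 8771/46096 = 288*(1/19972) - 8771/46096 = 72/4993 - 8771/46096 = -40474691/230157328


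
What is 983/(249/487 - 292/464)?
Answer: -55531636/6667 ≈ -8329.3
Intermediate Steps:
983/(249/487 - 292/464) = 983/(249*(1/487) - 292*1/464) = 983/(249/487 - 73/116) = 983/(-6667/56492) = 983*(-56492/6667) = -55531636/6667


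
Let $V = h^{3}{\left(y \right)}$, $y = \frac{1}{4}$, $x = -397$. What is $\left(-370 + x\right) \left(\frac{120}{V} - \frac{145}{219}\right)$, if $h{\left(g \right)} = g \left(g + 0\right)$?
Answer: $- \frac{82561977745}{219} \approx -3.77 \cdot 10^{8}$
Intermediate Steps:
$y = \frac{1}{4} \approx 0.25$
$h{\left(g \right)} = g^{2}$ ($h{\left(g \right)} = g g = g^{2}$)
$V = \frac{1}{4096}$ ($V = \left(\left(\frac{1}{4}\right)^{2}\right)^{3} = \left(\frac{1}{16}\right)^{3} = \frac{1}{4096} \approx 0.00024414$)
$\left(-370 + x\right) \left(\frac{120}{V} - \frac{145}{219}\right) = \left(-370 - 397\right) \left(120 \frac{1}{\frac{1}{4096}} - \frac{145}{219}\right) = - 767 \left(120 \cdot 4096 - \frac{145}{219}\right) = - 767 \left(491520 - \frac{145}{219}\right) = \left(-767\right) \frac{107642735}{219} = - \frac{82561977745}{219}$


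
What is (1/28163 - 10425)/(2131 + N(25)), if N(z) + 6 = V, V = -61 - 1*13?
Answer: -293599274/57762313 ≈ -5.0829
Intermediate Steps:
V = -74 (V = -61 - 13 = -74)
N(z) = -80 (N(z) = -6 - 74 = -80)
(1/28163 - 10425)/(2131 + N(25)) = (1/28163 - 10425)/(2131 - 80) = (1/28163 - 10425)/2051 = -293599274/28163*1/2051 = -293599274/57762313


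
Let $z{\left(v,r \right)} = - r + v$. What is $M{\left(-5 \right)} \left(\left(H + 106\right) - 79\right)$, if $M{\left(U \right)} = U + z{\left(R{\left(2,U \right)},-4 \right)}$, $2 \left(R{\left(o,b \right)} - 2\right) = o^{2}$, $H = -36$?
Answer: $-27$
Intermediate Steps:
$R{\left(o,b \right)} = 2 + \frac{o^{2}}{2}$
$z{\left(v,r \right)} = v - r$
$M{\left(U \right)} = 8 + U$ ($M{\left(U \right)} = U + \left(\left(2 + \frac{2^{2}}{2}\right) - -4\right) = U + \left(\left(2 + \frac{1}{2} \cdot 4\right) + 4\right) = U + \left(\left(2 + 2\right) + 4\right) = U + \left(4 + 4\right) = U + 8 = 8 + U$)
$M{\left(-5 \right)} \left(\left(H + 106\right) - 79\right) = \left(8 - 5\right) \left(\left(-36 + 106\right) - 79\right) = 3 \left(70 - 79\right) = 3 \left(-9\right) = -27$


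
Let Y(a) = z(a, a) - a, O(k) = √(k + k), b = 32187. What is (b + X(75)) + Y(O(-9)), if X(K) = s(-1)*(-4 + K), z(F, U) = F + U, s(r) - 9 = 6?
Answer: 33252 + 3*I*√2 ≈ 33252.0 + 4.2426*I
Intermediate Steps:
s(r) = 15 (s(r) = 9 + 6 = 15)
X(K) = -60 + 15*K (X(K) = 15*(-4 + K) = -60 + 15*K)
O(k) = √2*√k (O(k) = √(2*k) = √2*√k)
Y(a) = a (Y(a) = (a + a) - a = 2*a - a = a)
(b + X(75)) + Y(O(-9)) = (32187 + (-60 + 15*75)) + √2*√(-9) = (32187 + (-60 + 1125)) + √2*(3*I) = (32187 + 1065) + 3*I*√2 = 33252 + 3*I*√2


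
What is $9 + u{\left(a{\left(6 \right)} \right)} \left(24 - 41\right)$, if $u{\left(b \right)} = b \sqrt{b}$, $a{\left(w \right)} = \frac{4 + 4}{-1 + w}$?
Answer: $9 - \frac{272 \sqrt{10}}{25} \approx -25.406$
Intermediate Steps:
$a{\left(w \right)} = \frac{8}{-1 + w}$
$u{\left(b \right)} = b^{\frac{3}{2}}$
$9 + u{\left(a{\left(6 \right)} \right)} \left(24 - 41\right) = 9 + \left(\frac{8}{-1 + 6}\right)^{\frac{3}{2}} \left(24 - 41\right) = 9 + \left(\frac{8}{5}\right)^{\frac{3}{2}} \left(24 - 41\right) = 9 + \left(8 \cdot \frac{1}{5}\right)^{\frac{3}{2}} \left(-17\right) = 9 + \left(\frac{8}{5}\right)^{\frac{3}{2}} \left(-17\right) = 9 + \frac{16 \sqrt{10}}{25} \left(-17\right) = 9 - \frac{272 \sqrt{10}}{25}$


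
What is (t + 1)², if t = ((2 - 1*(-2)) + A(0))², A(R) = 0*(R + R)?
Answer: 289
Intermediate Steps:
A(R) = 0 (A(R) = 0*(2*R) = 0)
t = 16 (t = ((2 - 1*(-2)) + 0)² = ((2 + 2) + 0)² = (4 + 0)² = 4² = 16)
(t + 1)² = (16 + 1)² = 17² = 289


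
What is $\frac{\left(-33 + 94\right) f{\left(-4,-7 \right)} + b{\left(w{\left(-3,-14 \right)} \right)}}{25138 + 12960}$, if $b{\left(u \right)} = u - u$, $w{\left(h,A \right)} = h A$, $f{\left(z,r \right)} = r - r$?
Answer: $0$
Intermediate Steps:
$f{\left(z,r \right)} = 0$
$w{\left(h,A \right)} = A h$
$b{\left(u \right)} = 0$
$\frac{\left(-33 + 94\right) f{\left(-4,-7 \right)} + b{\left(w{\left(-3,-14 \right)} \right)}}{25138 + 12960} = \frac{\left(-33 + 94\right) 0 + 0}{25138 + 12960} = \frac{61 \cdot 0 + 0}{38098} = \left(0 + 0\right) \frac{1}{38098} = 0 \cdot \frac{1}{38098} = 0$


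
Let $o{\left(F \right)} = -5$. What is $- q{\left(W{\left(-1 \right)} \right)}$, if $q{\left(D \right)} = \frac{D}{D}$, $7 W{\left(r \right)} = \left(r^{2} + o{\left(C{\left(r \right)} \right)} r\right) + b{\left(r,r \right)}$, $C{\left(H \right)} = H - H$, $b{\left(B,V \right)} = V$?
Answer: $-1$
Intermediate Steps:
$C{\left(H \right)} = 0$
$W{\left(r \right)} = - \frac{4 r}{7} + \frac{r^{2}}{7}$ ($W{\left(r \right)} = \frac{\left(r^{2} - 5 r\right) + r}{7} = \frac{r^{2} - 4 r}{7} = - \frac{4 r}{7} + \frac{r^{2}}{7}$)
$q{\left(D \right)} = 1$
$- q{\left(W{\left(-1 \right)} \right)} = \left(-1\right) 1 = -1$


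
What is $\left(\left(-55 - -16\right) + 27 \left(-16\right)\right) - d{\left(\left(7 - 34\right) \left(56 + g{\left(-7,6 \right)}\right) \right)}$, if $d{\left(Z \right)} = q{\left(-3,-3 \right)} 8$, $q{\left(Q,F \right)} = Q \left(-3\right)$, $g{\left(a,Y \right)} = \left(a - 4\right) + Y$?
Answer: $-543$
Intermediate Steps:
$g{\left(a,Y \right)} = -4 + Y + a$ ($g{\left(a,Y \right)} = \left(-4 + a\right) + Y = -4 + Y + a$)
$q{\left(Q,F \right)} = - 3 Q$
$d{\left(Z \right)} = 72$ ($d{\left(Z \right)} = \left(-3\right) \left(-3\right) 8 = 9 \cdot 8 = 72$)
$\left(\left(-55 - -16\right) + 27 \left(-16\right)\right) - d{\left(\left(7 - 34\right) \left(56 + g{\left(-7,6 \right)}\right) \right)} = \left(\left(-55 - -16\right) + 27 \left(-16\right)\right) - 72 = \left(\left(-55 + 16\right) - 432\right) - 72 = \left(-39 - 432\right) - 72 = -471 - 72 = -543$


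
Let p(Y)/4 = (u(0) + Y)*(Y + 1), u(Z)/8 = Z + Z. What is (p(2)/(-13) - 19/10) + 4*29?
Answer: 14593/130 ≈ 112.25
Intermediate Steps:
u(Z) = 16*Z (u(Z) = 8*(Z + Z) = 8*(2*Z) = 16*Z)
p(Y) = 4*Y*(1 + Y) (p(Y) = 4*((16*0 + Y)*(Y + 1)) = 4*((0 + Y)*(1 + Y)) = 4*(Y*(1 + Y)) = 4*Y*(1 + Y))
(p(2)/(-13) - 19/10) + 4*29 = ((4*2*(1 + 2))/(-13) - 19/10) + 4*29 = ((4*2*3)*(-1/13) - 19*⅒) + 116 = (24*(-1/13) - 19/10) + 116 = (-24/13 - 19/10) + 116 = -487/130 + 116 = 14593/130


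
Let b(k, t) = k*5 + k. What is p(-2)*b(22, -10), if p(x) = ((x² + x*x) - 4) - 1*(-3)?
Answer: 924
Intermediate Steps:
p(x) = -1 + 2*x² (p(x) = ((x² + x²) - 4) + 3 = (2*x² - 4) + 3 = (-4 + 2*x²) + 3 = -1 + 2*x²)
b(k, t) = 6*k (b(k, t) = 5*k + k = 6*k)
p(-2)*b(22, -10) = (-1 + 2*(-2)²)*(6*22) = (-1 + 2*4)*132 = (-1 + 8)*132 = 7*132 = 924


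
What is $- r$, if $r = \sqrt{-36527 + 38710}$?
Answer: $- \sqrt{2183} \approx -46.723$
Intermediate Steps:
$r = \sqrt{2183} \approx 46.723$
$- r = - \sqrt{2183}$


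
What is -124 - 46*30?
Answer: -1504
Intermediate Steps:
-124 - 46*30 = -124 - 1380 = -1504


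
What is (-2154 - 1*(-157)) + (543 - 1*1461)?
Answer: -2915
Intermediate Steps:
(-2154 - 1*(-157)) + (543 - 1*1461) = (-2154 + 157) + (543 - 1461) = -1997 - 918 = -2915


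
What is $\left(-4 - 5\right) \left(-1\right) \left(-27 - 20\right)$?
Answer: $-423$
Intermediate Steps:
$\left(-4 - 5\right) \left(-1\right) \left(-27 - 20\right) = \left(-9\right) \left(-1\right) \left(-27 - 20\right) = 9 \left(-47\right) = -423$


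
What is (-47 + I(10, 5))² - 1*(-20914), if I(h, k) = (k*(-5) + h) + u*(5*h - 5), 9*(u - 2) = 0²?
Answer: 21698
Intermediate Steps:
u = 2 (u = 2 + (⅑)*0² = 2 + (⅑)*0 = 2 + 0 = 2)
I(h, k) = -10 - 5*k + 11*h (I(h, k) = (k*(-5) + h) + 2*(5*h - 5) = (-5*k + h) + 2*(-5 + 5*h) = (h - 5*k) + (-10 + 10*h) = -10 - 5*k + 11*h)
(-47 + I(10, 5))² - 1*(-20914) = (-47 + (-10 - 5*5 + 11*10))² - 1*(-20914) = (-47 + (-10 - 25 + 110))² + 20914 = (-47 + 75)² + 20914 = 28² + 20914 = 784 + 20914 = 21698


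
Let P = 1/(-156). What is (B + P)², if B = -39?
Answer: 37027225/24336 ≈ 1521.5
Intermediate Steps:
P = -1/156 ≈ -0.0064103
(B + P)² = (-39 - 1/156)² = (-6085/156)² = 37027225/24336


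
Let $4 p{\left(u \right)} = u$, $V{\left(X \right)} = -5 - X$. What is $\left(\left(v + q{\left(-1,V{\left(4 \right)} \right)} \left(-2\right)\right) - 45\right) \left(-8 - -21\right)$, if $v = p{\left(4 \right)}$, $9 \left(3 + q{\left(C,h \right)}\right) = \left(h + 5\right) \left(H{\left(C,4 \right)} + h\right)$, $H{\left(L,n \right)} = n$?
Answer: $- \frac{4966}{9} \approx -551.78$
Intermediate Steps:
$p{\left(u \right)} = \frac{u}{4}$
$q{\left(C,h \right)} = -3 + \frac{\left(4 + h\right) \left(5 + h\right)}{9}$ ($q{\left(C,h \right)} = -3 + \frac{\left(h + 5\right) \left(4 + h\right)}{9} = -3 + \frac{\left(5 + h\right) \left(4 + h\right)}{9} = -3 + \frac{\left(4 + h\right) \left(5 + h\right)}{9}$)
$v = 1$ ($v = \frac{1}{4} \cdot 4 = 1$)
$\left(\left(v + q{\left(-1,V{\left(4 \right)} \right)} \left(-2\right)\right) - 45\right) \left(-8 - -21\right) = \left(\left(1 + \left(- \frac{7}{9} - 9 + \frac{\left(-5 - 4\right)^{2}}{9}\right) \left(-2\right)\right) - 45\right) \left(-8 - -21\right) = \left(\left(1 + \left(- \frac{7}{9} - 9 + \frac{\left(-5 - 4\right)^{2}}{9}\right) \left(-2\right)\right) - 45\right) \left(-8 + 21\right) = \left(\left(1 + \left(- \frac{7}{9} - 9 + \frac{\left(-9\right)^{2}}{9}\right) \left(-2\right)\right) - 45\right) 13 = \left(\left(1 + \left(- \frac{7}{9} - 9 + \frac{1}{9} \cdot 81\right) \left(-2\right)\right) - 45\right) 13 = \left(\left(1 + \left(- \frac{7}{9} - 9 + 9\right) \left(-2\right)\right) - 45\right) 13 = \left(\left(1 - - \frac{14}{9}\right) - 45\right) 13 = \left(\left(1 + \frac{14}{9}\right) - 45\right) 13 = \left(\frac{23}{9} - 45\right) 13 = \left(- \frac{382}{9}\right) 13 = - \frac{4966}{9}$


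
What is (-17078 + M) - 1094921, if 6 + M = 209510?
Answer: -902495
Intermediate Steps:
M = 209504 (M = -6 + 209510 = 209504)
(-17078 + M) - 1094921 = (-17078 + 209504) - 1094921 = 192426 - 1094921 = -902495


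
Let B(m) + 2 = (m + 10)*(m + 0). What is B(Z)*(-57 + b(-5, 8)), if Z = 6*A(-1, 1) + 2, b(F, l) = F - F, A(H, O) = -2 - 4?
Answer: -46398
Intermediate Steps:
A(H, O) = -6
b(F, l) = 0
Z = -34 (Z = 6*(-6) + 2 = -36 + 2 = -34)
B(m) = -2 + m*(10 + m) (B(m) = -2 + (m + 10)*(m + 0) = -2 + (10 + m)*m = -2 + m*(10 + m))
B(Z)*(-57 + b(-5, 8)) = (-2 + (-34)**2 + 10*(-34))*(-57 + 0) = (-2 + 1156 - 340)*(-57) = 814*(-57) = -46398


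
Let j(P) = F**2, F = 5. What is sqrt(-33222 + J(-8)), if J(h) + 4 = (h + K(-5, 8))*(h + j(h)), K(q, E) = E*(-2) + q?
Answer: I*sqrt(33719) ≈ 183.63*I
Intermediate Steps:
K(q, E) = q - 2*E (K(q, E) = -2*E + q = q - 2*E)
j(P) = 25 (j(P) = 5**2 = 25)
J(h) = -4 + (-21 + h)*(25 + h) (J(h) = -4 + (h + (-5 - 2*8))*(h + 25) = -4 + (h + (-5 - 16))*(25 + h) = -4 + (h - 21)*(25 + h) = -4 + (-21 + h)*(25 + h))
sqrt(-33222 + J(-8)) = sqrt(-33222 + (-529 + (-8)**2 + 4*(-8))) = sqrt(-33222 + (-529 + 64 - 32)) = sqrt(-33222 - 497) = sqrt(-33719) = I*sqrt(33719)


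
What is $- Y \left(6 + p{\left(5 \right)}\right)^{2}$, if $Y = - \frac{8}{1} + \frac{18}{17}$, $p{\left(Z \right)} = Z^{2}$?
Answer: $\frac{113398}{17} \approx 6670.5$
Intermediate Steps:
$Y = - \frac{118}{17}$ ($Y = \left(-8\right) 1 + 18 \cdot \frac{1}{17} = -8 + \frac{18}{17} = - \frac{118}{17} \approx -6.9412$)
$- Y \left(6 + p{\left(5 \right)}\right)^{2} = - \frac{\left(-118\right) \left(6 + 5^{2}\right)^{2}}{17} = - \frac{\left(-118\right) \left(6 + 25\right)^{2}}{17} = - \frac{\left(-118\right) 31^{2}}{17} = - \frac{\left(-118\right) 961}{17} = \left(-1\right) \left(- \frac{113398}{17}\right) = \frac{113398}{17}$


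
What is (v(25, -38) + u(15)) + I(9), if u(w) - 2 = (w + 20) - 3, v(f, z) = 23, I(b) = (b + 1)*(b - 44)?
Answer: -293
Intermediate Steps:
I(b) = (1 + b)*(-44 + b)
u(w) = 19 + w (u(w) = 2 + ((w + 20) - 3) = 2 + ((20 + w) - 3) = 2 + (17 + w) = 19 + w)
(v(25, -38) + u(15)) + I(9) = (23 + (19 + 15)) + (-44 + 9**2 - 43*9) = (23 + 34) + (-44 + 81 - 387) = 57 - 350 = -293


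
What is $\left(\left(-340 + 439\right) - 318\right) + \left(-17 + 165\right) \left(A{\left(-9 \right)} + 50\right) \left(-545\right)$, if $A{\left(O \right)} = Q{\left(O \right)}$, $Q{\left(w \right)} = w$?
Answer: $-3307279$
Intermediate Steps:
$A{\left(O \right)} = O$
$\left(\left(-340 + 439\right) - 318\right) + \left(-17 + 165\right) \left(A{\left(-9 \right)} + 50\right) \left(-545\right) = \left(\left(-340 + 439\right) - 318\right) + \left(-17 + 165\right) \left(-9 + 50\right) \left(-545\right) = \left(99 - 318\right) + 148 \cdot 41 \left(-545\right) = -219 + 6068 \left(-545\right) = -219 - 3307060 = -3307279$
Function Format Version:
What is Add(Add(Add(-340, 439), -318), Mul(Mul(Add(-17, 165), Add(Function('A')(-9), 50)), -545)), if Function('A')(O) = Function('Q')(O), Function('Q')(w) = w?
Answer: -3307279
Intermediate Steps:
Function('A')(O) = O
Add(Add(Add(-340, 439), -318), Mul(Mul(Add(-17, 165), Add(Function('A')(-9), 50)), -545)) = Add(Add(Add(-340, 439), -318), Mul(Mul(Add(-17, 165), Add(-9, 50)), -545)) = Add(Add(99, -318), Mul(Mul(148, 41), -545)) = Add(-219, Mul(6068, -545)) = Add(-219, -3307060) = -3307279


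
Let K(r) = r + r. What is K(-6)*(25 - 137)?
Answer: 1344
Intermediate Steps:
K(r) = 2*r
K(-6)*(25 - 137) = (2*(-6))*(25 - 137) = -12*(-112) = 1344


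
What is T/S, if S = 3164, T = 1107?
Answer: 1107/3164 ≈ 0.34987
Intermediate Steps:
T/S = 1107/3164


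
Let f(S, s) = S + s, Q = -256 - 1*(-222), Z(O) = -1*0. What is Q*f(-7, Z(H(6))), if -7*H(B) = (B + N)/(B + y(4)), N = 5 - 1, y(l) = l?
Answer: 238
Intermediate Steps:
N = 4
H(B) = -⅐ (H(B) = -(B + 4)/(7*(B + 4)) = -(4 + B)/(7*(4 + B)) = -⅐*1 = -⅐)
Z(O) = 0
Q = -34 (Q = -256 + 222 = -34)
Q*f(-7, Z(H(6))) = -34*(-7 + 0) = -34*(-7) = 238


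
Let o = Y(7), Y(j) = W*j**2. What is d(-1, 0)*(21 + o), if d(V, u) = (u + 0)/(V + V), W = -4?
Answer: 0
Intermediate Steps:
Y(j) = -4*j**2
o = -196 (o = -4*7**2 = -4*49 = -196)
d(V, u) = u/(2*V) (d(V, u) = u/((2*V)) = u*(1/(2*V)) = u/(2*V))
d(-1, 0)*(21 + o) = ((1/2)*0/(-1))*(21 - 196) = ((1/2)*0*(-1))*(-175) = 0*(-175) = 0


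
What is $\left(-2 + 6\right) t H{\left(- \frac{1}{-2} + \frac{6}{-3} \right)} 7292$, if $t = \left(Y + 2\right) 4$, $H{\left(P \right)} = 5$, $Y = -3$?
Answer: $-583360$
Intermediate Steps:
$t = -4$ ($t = \left(-3 + 2\right) 4 = \left(-1\right) 4 = -4$)
$\left(-2 + 6\right) t H{\left(- \frac{1}{-2} + \frac{6}{-3} \right)} 7292 = \left(-2 + 6\right) \left(-4\right) 5 \cdot 7292 = 4 \left(-4\right) 5 \cdot 7292 = \left(-16\right) 5 \cdot 7292 = \left(-80\right) 7292 = -583360$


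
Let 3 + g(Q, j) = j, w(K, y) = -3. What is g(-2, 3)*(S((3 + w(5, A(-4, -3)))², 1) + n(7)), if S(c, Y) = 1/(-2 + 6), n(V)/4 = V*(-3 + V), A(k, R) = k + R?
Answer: 0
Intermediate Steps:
A(k, R) = R + k
g(Q, j) = -3 + j
n(V) = 4*V*(-3 + V) (n(V) = 4*(V*(-3 + V)) = 4*V*(-3 + V))
S(c, Y) = ¼ (S(c, Y) = 1/4 = ¼)
g(-2, 3)*(S((3 + w(5, A(-4, -3)))², 1) + n(7)) = (-3 + 3)*(¼ + 4*7*(-3 + 7)) = 0*(¼ + 4*7*4) = 0*(¼ + 112) = 0*(449/4) = 0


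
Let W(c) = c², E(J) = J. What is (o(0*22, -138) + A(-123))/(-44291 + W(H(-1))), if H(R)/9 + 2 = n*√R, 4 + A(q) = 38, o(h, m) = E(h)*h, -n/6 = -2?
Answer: -1891454/3109924705 + 132192*I/3109924705 ≈ -0.0006082 + 4.2506e-5*I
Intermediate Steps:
n = 12 (n = -6*(-2) = 12)
o(h, m) = h² (o(h, m) = h*h = h²)
A(q) = 34 (A(q) = -4 + 38 = 34)
H(R) = -18 + 108*√R (H(R) = -18 + 9*(12*√R) = -18 + 108*√R)
(o(0*22, -138) + A(-123))/(-44291 + W(H(-1))) = ((0*22)² + 34)/(-44291 + (-18 + 108*√(-1))²) = (0² + 34)/(-44291 + (-18 + 108*I)²) = (0 + 34)/(-44291 + (-18 + 108*I)²) = 34/(-44291 + (-18 + 108*I)²)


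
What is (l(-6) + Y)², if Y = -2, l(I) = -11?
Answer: 169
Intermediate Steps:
(l(-6) + Y)² = (-11 - 2)² = (-13)² = 169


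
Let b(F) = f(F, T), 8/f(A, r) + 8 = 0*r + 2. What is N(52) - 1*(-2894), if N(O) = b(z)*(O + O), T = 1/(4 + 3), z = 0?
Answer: 8266/3 ≈ 2755.3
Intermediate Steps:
T = ⅐ (T = 1/7 = ⅐ ≈ 0.14286)
f(A, r) = -4/3 (f(A, r) = 8/(-8 + (0*r + 2)) = 8/(-8 + (0 + 2)) = 8/(-8 + 2) = 8/(-6) = 8*(-⅙) = -4/3)
b(F) = -4/3
N(O) = -8*O/3 (N(O) = -4*(O + O)/3 = -8*O/3)
N(52) - 1*(-2894) = -8/3*52 - 1*(-2894) = -416/3 + 2894 = 8266/3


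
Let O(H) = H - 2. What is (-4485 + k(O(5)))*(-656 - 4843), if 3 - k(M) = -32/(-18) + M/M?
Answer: 24661793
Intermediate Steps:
O(H) = -2 + H
k(M) = 2/9 (k(M) = 3 - (-32/(-18) + M/M) = 3 - (-32*(-1/18) + 1) = 3 - (16/9 + 1) = 3 - 1*25/9 = 3 - 25/9 = 2/9)
(-4485 + k(O(5)))*(-656 - 4843) = (-4485 + 2/9)*(-656 - 4843) = -40363/9*(-5499) = 24661793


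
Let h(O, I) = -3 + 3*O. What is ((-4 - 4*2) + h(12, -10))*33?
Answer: 693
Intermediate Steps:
((-4 - 4*2) + h(12, -10))*33 = ((-4 - 4*2) + (-3 + 3*12))*33 = ((-4 - 8) + (-3 + 36))*33 = (-12 + 33)*33 = 21*33 = 693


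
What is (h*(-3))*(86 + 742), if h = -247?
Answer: 613548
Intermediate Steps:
(h*(-3))*(86 + 742) = (-247*(-3))*(86 + 742) = 741*828 = 613548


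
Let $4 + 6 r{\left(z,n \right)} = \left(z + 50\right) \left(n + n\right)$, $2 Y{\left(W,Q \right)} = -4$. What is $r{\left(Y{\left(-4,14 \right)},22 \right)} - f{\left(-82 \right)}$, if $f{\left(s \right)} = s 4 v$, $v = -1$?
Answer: $\frac{70}{3} \approx 23.333$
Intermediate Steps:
$Y{\left(W,Q \right)} = -2$ ($Y{\left(W,Q \right)} = \frac{1}{2} \left(-4\right) = -2$)
$r{\left(z,n \right)} = - \frac{2}{3} + \frac{n \left(50 + z\right)}{3}$ ($r{\left(z,n \right)} = - \frac{2}{3} + \frac{\left(z + 50\right) \left(n + n\right)}{6} = - \frac{2}{3} + \frac{\left(50 + z\right) 2 n}{6} = - \frac{2}{3} + \frac{2 n \left(50 + z\right)}{6} = - \frac{2}{3} + \frac{n \left(50 + z\right)}{3}$)
$f{\left(s \right)} = - 4 s$ ($f{\left(s \right)} = s 4 \left(-1\right) = 4 s \left(-1\right) = - 4 s$)
$r{\left(Y{\left(-4,14 \right)},22 \right)} - f{\left(-82 \right)} = \left(- \frac{2}{3} + \frac{50}{3} \cdot 22 + \frac{1}{3} \cdot 22 \left(-2\right)\right) - \left(-4\right) \left(-82\right) = \left(- \frac{2}{3} + \frac{1100}{3} - \frac{44}{3}\right) - 328 = \frac{1054}{3} - 328 = \frac{70}{3}$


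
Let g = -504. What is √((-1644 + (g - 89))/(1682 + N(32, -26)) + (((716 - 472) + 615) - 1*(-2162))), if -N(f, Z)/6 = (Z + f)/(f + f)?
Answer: √2185550514413/26903 ≈ 54.952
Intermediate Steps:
N(f, Z) = -3*(Z + f)/f (N(f, Z) = -6*(Z + f)/(f + f) = -6*(Z + f)/(2*f) = -6*(Z + f)*1/(2*f) = -3*(Z + f)/f)
√((-1644 + (g - 89))/(1682 + N(32, -26)) + (((716 - 472) + 615) - 1*(-2162))) = √((-1644 + (-504 - 89))/(1682 + (-3 - 3*(-26)/32)) + (((716 - 472) + 615) - 1*(-2162))) = √((-1644 - 593)/(1682 + (-3 - 3*(-26)*1/32)) + ((244 + 615) + 2162)) = √(-2237/(1682 + (-3 + 39/16)) + (859 + 2162)) = √(-2237/(1682 - 9/16) + 3021) = √(-2237/26903/16 + 3021) = √(-2237*16/26903 + 3021) = √(-35792/26903 + 3021) = √(81238171/26903) = √2185550514413/26903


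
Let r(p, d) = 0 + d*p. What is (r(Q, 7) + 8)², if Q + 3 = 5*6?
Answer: 38809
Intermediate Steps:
Q = 27 (Q = -3 + 5*6 = -3 + 30 = 27)
r(p, d) = d*p
(r(Q, 7) + 8)² = (7*27 + 8)² = (189 + 8)² = 197² = 38809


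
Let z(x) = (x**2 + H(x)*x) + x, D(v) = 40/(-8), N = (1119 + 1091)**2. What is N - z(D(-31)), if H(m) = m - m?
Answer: 4884080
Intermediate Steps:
H(m) = 0
N = 4884100 (N = 2210**2 = 4884100)
D(v) = -5 (D(v) = 40*(-1/8) = -5)
z(x) = x + x**2 (z(x) = (x**2 + 0*x) + x = (x**2 + 0) + x = x**2 + x = x + x**2)
N - z(D(-31)) = 4884100 - (-5)*(1 - 5) = 4884100 - (-5)*(-4) = 4884100 - 1*20 = 4884100 - 20 = 4884080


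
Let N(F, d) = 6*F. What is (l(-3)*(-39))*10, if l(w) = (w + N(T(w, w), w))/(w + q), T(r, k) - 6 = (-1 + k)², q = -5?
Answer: 25155/4 ≈ 6288.8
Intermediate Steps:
T(r, k) = 6 + (-1 + k)²
l(w) = (36 + w + 6*(-1 + w)²)/(-5 + w) (l(w) = (w + 6*(6 + (-1 + w)²))/(w - 5) = (w + (36 + 6*(-1 + w)²))/(-5 + w) = (36 + w + 6*(-1 + w)²)/(-5 + w))
(l(-3)*(-39))*10 = (((36 - 3 + 6*(-1 - 3)²)/(-5 - 3))*(-39))*10 = (((36 - 3 + 6*(-4)²)/(-8))*(-39))*10 = (-(36 - 3 + 6*16)/8*(-39))*10 = (-(36 - 3 + 96)/8*(-39))*10 = (-⅛*129*(-39))*10 = -129/8*(-39)*10 = (5031/8)*10 = 25155/4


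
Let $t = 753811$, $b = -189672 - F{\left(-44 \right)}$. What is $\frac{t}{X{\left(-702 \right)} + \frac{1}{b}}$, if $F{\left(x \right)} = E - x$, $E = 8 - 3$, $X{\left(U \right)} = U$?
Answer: $- \frac{143013776731}{133184143} \approx -1073.8$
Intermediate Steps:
$E = 5$ ($E = 8 - 3 = 5$)
$F{\left(x \right)} = 5 - x$
$b = -189721$ ($b = -189672 - \left(5 - -44\right) = -189672 - \left(5 + 44\right) = -189672 - 49 = -189721$)
$\frac{t}{X{\left(-702 \right)} + \frac{1}{b}} = \frac{753811}{-702 + \frac{1}{-189721}} = \frac{753811}{-702 - \frac{1}{189721}} = \frac{753811}{- \frac{133184143}{189721}} = 753811 \left(- \frac{189721}{133184143}\right) = - \frac{143013776731}{133184143}$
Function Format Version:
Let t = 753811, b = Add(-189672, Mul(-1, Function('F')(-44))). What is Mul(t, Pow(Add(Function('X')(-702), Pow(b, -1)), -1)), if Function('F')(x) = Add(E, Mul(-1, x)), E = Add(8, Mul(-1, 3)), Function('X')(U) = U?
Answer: Rational(-143013776731, 133184143) ≈ -1073.8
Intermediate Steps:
E = 5 (E = Add(8, -3) = 5)
Function('F')(x) = Add(5, Mul(-1, x))
b = -189721 (b = Add(-189672, Mul(-1, Add(5, Mul(-1, -44)))) = Add(-189672, Mul(-1, Add(5, 44))) = Add(-189672, Mul(-1, 49)) = Add(-189672, -49) = -189721)
Mul(t, Pow(Add(Function('X')(-702), Pow(b, -1)), -1)) = Mul(753811, Pow(Add(-702, Pow(-189721, -1)), -1)) = Mul(753811, Pow(Add(-702, Rational(-1, 189721)), -1)) = Mul(753811, Pow(Rational(-133184143, 189721), -1)) = Mul(753811, Rational(-189721, 133184143)) = Rational(-143013776731, 133184143)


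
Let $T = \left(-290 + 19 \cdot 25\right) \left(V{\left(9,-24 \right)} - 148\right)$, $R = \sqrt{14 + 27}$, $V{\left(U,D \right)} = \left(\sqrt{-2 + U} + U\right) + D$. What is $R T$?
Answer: $185 \sqrt{41} \left(-163 + \sqrt{7}\right) \approx -1.8995 \cdot 10^{5}$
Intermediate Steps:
$V{\left(U,D \right)} = D + U + \sqrt{-2 + U}$ ($V{\left(U,D \right)} = \left(U + \sqrt{-2 + U}\right) + D = D + U + \sqrt{-2 + U}$)
$R = \sqrt{41} \approx 6.4031$
$T = -30155 + 185 \sqrt{7}$ ($T = \left(-290 + 19 \cdot 25\right) \left(\left(-24 + 9 + \sqrt{-2 + 9}\right) - 148\right) = \left(-290 + 475\right) \left(\left(-24 + 9 + \sqrt{7}\right) - 148\right) = 185 \left(\left(-15 + \sqrt{7}\right) - 148\right) = 185 \left(-163 + \sqrt{7}\right) = -30155 + 185 \sqrt{7} \approx -29666.0$)
$R T = \sqrt{41} \left(-30155 + 185 \sqrt{7}\right)$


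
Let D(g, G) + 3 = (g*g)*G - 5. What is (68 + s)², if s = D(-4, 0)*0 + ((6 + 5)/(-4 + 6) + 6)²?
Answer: 641601/16 ≈ 40100.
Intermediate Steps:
D(g, G) = -8 + G*g² (D(g, G) = -3 + ((g*g)*G - 5) = -3 + (g²*G - 5) = -3 + (G*g² - 5) = -3 + (-5 + G*g²) = -8 + G*g²)
s = 529/4 (s = (-8 + 0*(-4)²)*0 + ((6 + 5)/(-4 + 6) + 6)² = (-8 + 0*16)*0 + (11/2 + 6)² = (-8 + 0)*0 + (11*(½) + 6)² = -8*0 + (11/2 + 6)² = 0 + (23/2)² = 0 + 529/4 = 529/4 ≈ 132.25)
(68 + s)² = (68 + 529/4)² = (801/4)² = 641601/16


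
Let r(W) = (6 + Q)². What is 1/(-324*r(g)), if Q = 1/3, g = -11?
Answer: -1/12996 ≈ -7.6947e-5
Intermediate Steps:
Q = ⅓ (Q = 1*(⅓) = ⅓ ≈ 0.33333)
r(W) = 361/9 (r(W) = (6 + ⅓)² = (19/3)² = 361/9)
1/(-324*r(g)) = 1/(-324*361/9) = 1/(-12996) = -1/12996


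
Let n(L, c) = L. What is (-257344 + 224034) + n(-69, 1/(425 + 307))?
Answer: -33379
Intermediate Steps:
(-257344 + 224034) + n(-69, 1/(425 + 307)) = (-257344 + 224034) - 69 = -33310 - 69 = -33379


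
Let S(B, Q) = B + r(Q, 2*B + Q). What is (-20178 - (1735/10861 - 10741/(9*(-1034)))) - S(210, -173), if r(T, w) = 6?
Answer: -2061404675515/101072466 ≈ -20395.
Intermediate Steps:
S(B, Q) = 6 + B (S(B, Q) = B + 6 = 6 + B)
(-20178 - (1735/10861 - 10741/(9*(-1034)))) - S(210, -173) = (-20178 - (1735/10861 - 10741/(9*(-1034)))) - (6 + 210) = (-20178 - (1735*(1/10861) - 10741/(-9306))) - 1*216 = (-20178 - (1735/10861 - 10741*(-1/9306))) - 216 = (-20178 - (1735/10861 + 10741/9306)) - 216 = (-20178 - 1*132803911/101072466) - 216 = (-20178 - 132803911/101072466) - 216 = -2039573022859/101072466 - 216 = -2061404675515/101072466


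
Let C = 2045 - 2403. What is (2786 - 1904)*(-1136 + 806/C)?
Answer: -179704854/179 ≈ -1.0039e+6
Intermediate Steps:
C = -358
(2786 - 1904)*(-1136 + 806/C) = (2786 - 1904)*(-1136 + 806/(-358)) = 882*(-1136 + 806*(-1/358)) = 882*(-1136 - 403/179) = 882*(-203747/179) = -179704854/179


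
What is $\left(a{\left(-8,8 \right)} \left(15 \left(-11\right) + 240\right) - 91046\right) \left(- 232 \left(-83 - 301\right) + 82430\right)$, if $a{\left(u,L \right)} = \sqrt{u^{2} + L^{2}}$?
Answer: $-15616027828 + 102910800 \sqrt{2} \approx -1.547 \cdot 10^{10}$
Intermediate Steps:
$a{\left(u,L \right)} = \sqrt{L^{2} + u^{2}}$
$\left(a{\left(-8,8 \right)} \left(15 \left(-11\right) + 240\right) - 91046\right) \left(- 232 \left(-83 - 301\right) + 82430\right) = \left(\sqrt{8^{2} + \left(-8\right)^{2}} \left(15 \left(-11\right) + 240\right) - 91046\right) \left(- 232 \left(-83 - 301\right) + 82430\right) = \left(\sqrt{64 + 64} \left(-165 + 240\right) - 91046\right) \left(\left(-232\right) \left(-384\right) + 82430\right) = \left(\sqrt{128} \cdot 75 - 91046\right) \left(89088 + 82430\right) = \left(8 \sqrt{2} \cdot 75 - 91046\right) 171518 = \left(600 \sqrt{2} - 91046\right) 171518 = \left(-91046 + 600 \sqrt{2}\right) 171518 = -15616027828 + 102910800 \sqrt{2}$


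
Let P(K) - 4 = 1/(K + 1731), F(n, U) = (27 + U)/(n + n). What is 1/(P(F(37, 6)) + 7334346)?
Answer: 128127/939728262524 ≈ 1.3634e-7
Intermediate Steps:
F(n, U) = (27 + U)/(2*n) (F(n, U) = (27 + U)/((2*n)) = (27 + U)*(1/(2*n)) = (27 + U)/(2*n))
P(K) = 4 + 1/(1731 + K) (P(K) = 4 + 1/(K + 1731) = 4 + 1/(1731 + K))
1/(P(F(37, 6)) + 7334346) = 1/((6925 + 4*((½)*(27 + 6)/37))/(1731 + (½)*(27 + 6)/37) + 7334346) = 1/((6925 + 4*((½)*(1/37)*33))/(1731 + (½)*(1/37)*33) + 7334346) = 1/((6925 + 4*(33/74))/(1731 + 33/74) + 7334346) = 1/((6925 + 66/37)/(128127/74) + 7334346) = 1/((74/128127)*(256291/37) + 7334346) = 1/(512582/128127 + 7334346) = 1/(939728262524/128127) = 128127/939728262524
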